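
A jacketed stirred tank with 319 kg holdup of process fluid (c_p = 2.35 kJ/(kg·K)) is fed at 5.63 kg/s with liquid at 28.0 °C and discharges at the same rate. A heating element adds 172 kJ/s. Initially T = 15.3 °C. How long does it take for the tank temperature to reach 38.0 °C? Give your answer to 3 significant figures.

M c_p dT/dt = ṁ c_p (T_in − T) + Q̇.
τ = M/ṁ = 56.661 s; T_ss = T_in + Q̇/(ṁ c_p) = 41.000 °C.
T(t) = T_ss + (T₀ − T_ss) e^(−t/τ). Set T = 38.0:
e^(−t/τ) = (38.0 − 41.000)/(15.3 − 41.000) = 0.11674
t = −56.661 · ln(0.11674) = 121.70 s.

122 s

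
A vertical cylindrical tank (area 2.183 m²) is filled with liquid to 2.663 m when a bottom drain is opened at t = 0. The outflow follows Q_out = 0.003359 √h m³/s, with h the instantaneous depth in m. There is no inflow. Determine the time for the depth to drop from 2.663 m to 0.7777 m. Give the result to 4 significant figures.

With no inflow, A dh/dt = −0.003359 √h.
This is separable: 2 d(√h)/dt = −0.003359/A, so √h = √h₀ − (0.003359/(2A)) t.
t = 2A(√h₀ − √h)/0.003359 = 2·2.183·(√2.663 − √0.7777)/0.003359
  = 4.36600 × (1.63187 − 0.881873) / 0.003359 = 974.840 s.

974.8 s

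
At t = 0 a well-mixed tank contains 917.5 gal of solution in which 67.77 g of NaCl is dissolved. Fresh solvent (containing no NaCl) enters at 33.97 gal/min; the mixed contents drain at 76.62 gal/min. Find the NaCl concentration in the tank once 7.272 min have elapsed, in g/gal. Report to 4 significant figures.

0.05318 g/gal

Let m(t) be the amount of NaCl. Volume: V(t) = V₀ + (Q_in − Q_out) t = 917.5 − 42.6500 t; V(7.272) = 607.349 gal.
Solute balance: dm/dt = 0 − Q_out C = −Q_out m/V(t).
dm/m = −Q_out dt/(V₀ − 42.6500 t); integrating gives ln(m/m₀) = −(Q_out/(Q_in−Q_out)) ln(V/V₀).
m = m₀ (V₀/V)^(Q_out/(Q_in−Q_out)) = 67.77 × (917.5/607.349)^(-1.79648) = 32.2973 g.
C = m/V = 32.2973/607.349 = 0.0531774 g/gal.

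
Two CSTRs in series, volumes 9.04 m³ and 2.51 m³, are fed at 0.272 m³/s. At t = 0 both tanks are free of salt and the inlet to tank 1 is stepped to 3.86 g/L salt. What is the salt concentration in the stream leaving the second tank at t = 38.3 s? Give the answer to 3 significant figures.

2.20 g/L

Each tank obeys Vᵢ dCᵢ/dt = Q(Cᵢ₋₁ − Cᵢ), so τᵢ = Vᵢ/Q.
τ₁ = 9.04/0.272 = 33.235 s; τ₂ = 2.51/0.272 = 9.2279 s.
Tank 1: C₁ = C_in(1 − e^(−t/τ₁)). Tank 2 (τ₁ ≠ τ₂): C₂ = C_in[1 − (τ₁ e^(−t/τ₁) − τ₂ e^(−t/τ₂))/(τ₁ − τ₂)].
At t = 38.3: e^(−t/τ₁) = 0.31588, e^(−t/τ₂) = 0.015758.
C₂ = 3.86·[1 − (33.235·0.31588 − 9.2279·0.015758)/(24.007)] = 3.86·0.56876 = 2.1954 g/L.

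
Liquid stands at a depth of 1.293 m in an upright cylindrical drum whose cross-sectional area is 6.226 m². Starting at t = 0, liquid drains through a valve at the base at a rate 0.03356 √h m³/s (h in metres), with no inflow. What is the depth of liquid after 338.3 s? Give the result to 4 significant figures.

A dh/dt = −Q_out = −0.03356 √h.
∫ h^(−1/2) dh = −(0.03356/A) ∫ dt, giving 2√h = 2√h₀ − (0.03356/A) t.
√h = √1.293 − 0.03356·338.3/(2·6.226) = 1.13710 − 0.911769 = 0.225333.
h = 0.225333² = 0.0507748 m.

0.05077 m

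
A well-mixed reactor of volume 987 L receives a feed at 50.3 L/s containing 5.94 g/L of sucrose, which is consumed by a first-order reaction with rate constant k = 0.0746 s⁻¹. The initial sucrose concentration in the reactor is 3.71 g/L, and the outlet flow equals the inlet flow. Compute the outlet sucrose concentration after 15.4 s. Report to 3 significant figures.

2.60 g/L

V dC/dt = Q(C_in − C) − k V C.
dC/dt = (Q/V) C_in − (Q/V + k) C; effective rate a = Q/V + k = 0.050963 + 0.0746 = 0.12556 s⁻¹.
C_ss = Q C_in/(Q + kV) = 2.4109 g/L; C(t) = C_ss + (C₀ − C_ss) e^(−a t).
C(15.4) = 2.4109 + (1.2991)·e^(−0.12556·15.4) = 2.4109 + (1.2991)·0.14462 = 2.5988 g/L.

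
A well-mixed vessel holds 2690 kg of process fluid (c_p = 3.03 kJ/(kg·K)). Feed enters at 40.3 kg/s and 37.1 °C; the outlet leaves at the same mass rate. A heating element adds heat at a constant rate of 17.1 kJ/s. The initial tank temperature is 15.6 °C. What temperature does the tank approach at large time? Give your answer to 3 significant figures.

37.2 °C

M c_p dT/dt = ṁ c_p (T_in − T) + Q̇.
At steady state dT/dt = 0 ⇒ T_ss = T_in + Q̇/(ṁ c_p) = 37.1 + 17.1/(40.3·3.03) = 37.240 °C.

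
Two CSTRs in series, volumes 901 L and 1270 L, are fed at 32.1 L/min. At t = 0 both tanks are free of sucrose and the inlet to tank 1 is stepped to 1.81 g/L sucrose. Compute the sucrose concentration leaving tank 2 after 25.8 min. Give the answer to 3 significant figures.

Species balance on tank i: dCᵢ/dt = (Cᵢ₋₁ − Cᵢ)/τᵢ with τᵢ = Vᵢ/Q.
τ₁ = 901/32.1 = 28.069 min; τ₂ = 1270/32.1 = 39.564 min.
Solving the cascade with C₁(0)=C₂(0)=0 gives C₂(t) = C_in[1 − (τ₁ e^(−t/τ₁) − τ₂ e^(−t/τ₂))/(τ₁ − τ₂)].
At t = 25.8: e^(−t/τ₁) = 0.39885, e^(−t/τ₂) = 0.52095.
C₂ = 1.81·[1 − (28.069·0.39885 − 39.564·0.52095)/(-11.495)] = 1.81·0.18092 = 0.32747 g/L.

0.327 g/L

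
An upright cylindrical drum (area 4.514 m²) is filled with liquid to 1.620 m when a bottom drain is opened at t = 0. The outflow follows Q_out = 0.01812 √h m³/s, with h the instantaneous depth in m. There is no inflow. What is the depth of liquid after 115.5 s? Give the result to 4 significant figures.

Mass balance (ρ constant): A dh/dt = −0.01812 √h.
∫ h^(−1/2) dh = −(0.01812/A) ∫ dt, giving 2√h = 2√h₀ − (0.01812/A) t.
√h = √1.620 − 0.01812·115.5/(2·4.514) = 1.27279 − 0.231819 = 1.04097.
h = 1.04097² = 1.08363 m.

1.084 m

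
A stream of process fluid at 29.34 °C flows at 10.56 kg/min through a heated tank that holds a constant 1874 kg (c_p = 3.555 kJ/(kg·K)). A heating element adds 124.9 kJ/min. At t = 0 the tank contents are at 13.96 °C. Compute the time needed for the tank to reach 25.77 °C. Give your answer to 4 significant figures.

M c_p dT/dt = ṁ c_p (T_in − T) + Q̇.
τ = M/ṁ = 177.462 min; T_ss = T_in + Q̇/(ṁ c_p) = 32.6670 °C.
T(t) = T_ss + (T₀ − T_ss) e^(−t/τ). Set T = 25.77:
e^(−t/τ) = (25.77 − 32.6670)/(13.96 − 32.6670) = 0.368687
t = −177.462 · ln(0.368687) = 177.073 min.

177.1 min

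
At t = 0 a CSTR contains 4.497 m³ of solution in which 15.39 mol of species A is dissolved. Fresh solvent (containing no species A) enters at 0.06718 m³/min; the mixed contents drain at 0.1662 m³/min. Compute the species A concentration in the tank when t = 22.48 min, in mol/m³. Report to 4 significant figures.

2.153 mol/m³

Total volume: dV/dt = Q_in − Q_out = -0.0990200 m³/min, so V(t) = 4.497 − 0.0990200 t and V(22.48) = 2.27103 m³.
Solute balance: dm/dt = 0 − Q_out C = −Q_out m/V(t).
Separate: dm/m = −Q_out dt/V(t) ⇒ ln(m/m₀) = −(Q_out/(Q_in−Q_out)) ln(V/V₀).
m = m₀ (V₀/V)^(Q_out/(Q_in−Q_out)) = 15.39 × (4.497/2.27103)^(-1.67845) = 4.88926 mol.
C = m/V = 4.88926/2.27103 = 2.15288 mol/m³.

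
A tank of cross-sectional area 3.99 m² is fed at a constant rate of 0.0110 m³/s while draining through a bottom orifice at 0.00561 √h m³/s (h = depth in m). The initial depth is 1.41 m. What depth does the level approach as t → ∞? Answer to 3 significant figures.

3.84 m

Mass balance (ρ constant): A dh/dt = Q_in − 0.00561 √h. At steady state dh/dt = 0:
Q_in = 0.00561 √h_ss ⇒ √h_ss = 0.0110/0.00561 = 1.9608.
h_ss = 1.9608² = 3.8447 m. (Since h₀ = 1.41 m < h_ss, the level will rise toward this value.)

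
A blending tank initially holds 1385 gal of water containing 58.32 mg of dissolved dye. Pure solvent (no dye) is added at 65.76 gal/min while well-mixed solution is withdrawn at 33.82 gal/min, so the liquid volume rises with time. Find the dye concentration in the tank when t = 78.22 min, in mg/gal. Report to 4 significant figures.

0.005041 mg/gal

Let m(t) be the amount of dye. Volume: V(t) = V₀ + (Q_in − Q_out) t = 1385 + 31.9400 t; V(78.22) = 3883.35 gal.
No dye enters, so dm/dt = −Q_out · (m/V).
dm/m = −Q_out dt/(V₀ + 31.9400 t); integrating gives ln(m/m₀) = −(Q_out/(Q_in−Q_out)) ln(V/V₀).
m = m₀ (V₀/V)^(Q_out/(Q_in−Q_out)) = 58.32 × (1385/3883.35)^(1.05886) = 19.5752 mg.
C = m/V = 19.5752/3883.35 = 0.00504080 mg/gal.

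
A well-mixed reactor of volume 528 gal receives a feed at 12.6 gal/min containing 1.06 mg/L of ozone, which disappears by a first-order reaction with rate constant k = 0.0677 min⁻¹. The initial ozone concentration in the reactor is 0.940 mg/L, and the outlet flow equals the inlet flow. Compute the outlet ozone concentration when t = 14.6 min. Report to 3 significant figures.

Accumulation = in − out − consumed: V dC/dt = Q C_in − Q C − k V C.
This is linear with rate a = Q/V + k = 0.091564 min⁻¹.
C_ss = Q C_in/(Q + kV) = 0.27626 mg/L; C(t) = C_ss + (C₀ − C_ss) e^(−a t).
C(14.6) = 0.27626 + (0.66374)·e^(−0.091564·14.6) = 0.27626 + (0.66374)·0.26268 = 0.45061 mg/L.

0.451 mg/L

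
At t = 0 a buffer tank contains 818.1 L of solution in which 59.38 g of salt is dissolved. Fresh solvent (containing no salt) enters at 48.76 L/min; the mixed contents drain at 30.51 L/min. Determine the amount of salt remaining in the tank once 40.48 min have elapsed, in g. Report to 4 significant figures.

20.25 g

Let m(t) be the amount of salt. Volume: V(t) = V₀ + (Q_in − Q_out) t = 818.1 + 18.2500 t; V(40.48) = 1556.86 L.
No salt enters, so dm/dt = −Q_out · (m/V).
Separate: dm/m = −Q_out dt/V(t) ⇒ ln(m/m₀) = −(Q_out/(Q_in−Q_out)) ln(V/V₀).
m = m₀ (V₀/V)^(Q_out/(Q_in−Q_out)) = 59.38 × (818.1/1556.86)^(1.67178) = 20.2522 g.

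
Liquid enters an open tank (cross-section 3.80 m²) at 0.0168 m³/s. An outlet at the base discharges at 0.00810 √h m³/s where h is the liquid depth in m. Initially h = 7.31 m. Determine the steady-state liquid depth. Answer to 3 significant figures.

Volume balance on the tank: A dh/dt = Q_in − 0.00810 √h. At steady state dh/dt = 0:
Q_in = 0.00810 √h_ss ⇒ √h_ss = 0.0168/0.00810 = 2.0741.
h_ss = 2.0741² = 4.3018 m. (Since h₀ = 7.31 m > h_ss, the level will fall toward this value.)

4.30 m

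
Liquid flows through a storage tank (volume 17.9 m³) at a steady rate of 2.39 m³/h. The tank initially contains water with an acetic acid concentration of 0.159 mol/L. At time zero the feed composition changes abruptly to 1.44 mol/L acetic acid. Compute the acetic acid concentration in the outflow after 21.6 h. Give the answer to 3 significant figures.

1.37 mol/L

Species balance on the tank: V dC/dt = Q(C_in − C).
Rewrite as dC/dt + C/τ = C_in/τ, τ = V/Q = 7.4895 h.
C approaches C_in exponentially: C(t) = C_in + (C₀ − C_in) e^(−t/τ).
C(21.6) = 1.44 + (0.159 − 1.44)·e^(−21.6/7.4895) = 1.44 + (-1.2810)·0.055909 = 1.3684 mol/L.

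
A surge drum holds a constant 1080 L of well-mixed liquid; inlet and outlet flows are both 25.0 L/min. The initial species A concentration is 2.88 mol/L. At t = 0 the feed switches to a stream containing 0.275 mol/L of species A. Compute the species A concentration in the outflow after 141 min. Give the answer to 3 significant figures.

0.375 mol/L

Transient balance on the dissolved component: V dC/dt = Q(C_in − C).
So dC/dt = (C_in − C)/τ with τ = V/Q = 1080/25.0 = 43.200 min.
C approaches C_in exponentially: C(t) = C_in + (C₀ − C_in) e^(−t/τ).
C(141) = 0.275 + (2.88 − 0.275)·e^(−141/43.200) = 0.275 + (2.6050)·0.038239 = 0.37461 mol/L.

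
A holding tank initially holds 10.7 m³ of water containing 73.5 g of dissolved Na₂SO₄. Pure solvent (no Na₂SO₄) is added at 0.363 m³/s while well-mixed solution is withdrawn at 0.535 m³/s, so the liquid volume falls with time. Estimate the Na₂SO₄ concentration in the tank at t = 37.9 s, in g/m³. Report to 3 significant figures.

Total volume: dV/dt = Q_in − Q_out = -0.17200 m³/s, so V(t) = 10.7 − 0.17200 t and V(37.9) = 4.1812 m³.
Species balance (pure solvent in): dm/dt = −Q_out · m/V(t).
dm/m = −Q_out dt/(V₀ − 0.17200 t); integrating gives ln(m/m₀) = −(Q_out/(Q_in−Q_out)) ln(V/V₀).
m = m₀ (V₀/V)^(Q_out/(Q_in−Q_out)) = 73.5 × (10.7/4.1812)^(-3.1105) = 3.9533 g.
C = m/V = 3.9533/4.1812 = 0.94549 g/m³.

0.945 g/m³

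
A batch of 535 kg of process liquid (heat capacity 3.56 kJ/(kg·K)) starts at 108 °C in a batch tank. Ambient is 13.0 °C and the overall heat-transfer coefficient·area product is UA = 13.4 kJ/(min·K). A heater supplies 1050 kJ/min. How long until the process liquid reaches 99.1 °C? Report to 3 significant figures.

Lumped-capacitance energy balance: M c_p dT/dt = UA(T_amb − T) + Q̇.
τ = M c_p/UA = 142.13 min; T_ss = T_amb + Q̇/UA = 13.0 + 1050/13.4 = 91.358 °C.
T(t) = T_ss + (T₀ − T_ss)e^(−t/τ); set T = 99.1:
t = −τ ln[(T − T_ss)/(T₀ − T_ss)] = −142.13 · ln(0.46520) = 108.77 min.

109 min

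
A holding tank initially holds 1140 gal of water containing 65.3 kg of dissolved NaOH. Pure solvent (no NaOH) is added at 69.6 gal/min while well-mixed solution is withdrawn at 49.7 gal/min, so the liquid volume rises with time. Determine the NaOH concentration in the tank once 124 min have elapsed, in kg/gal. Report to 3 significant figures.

0.00102 kg/gal

Let m(t) be the amount of NaOH. Volume: V(t) = V₀ + (Q_in − Q_out) t = 1140 + 19.900 t; V(124) = 3607.6 gal.
No NaOH enters, so dm/dt = −Q_out · (m/V).
dm/m = −Q_out dt/(V₀ + 19.900 t); integrating gives ln(m/m₀) = −(Q_out/(Q_in−Q_out)) ln(V/V₀).
m = m₀ (V₀/V)^(Q_out/(Q_in−Q_out)) = 65.3 × (1140/3607.6)^(2.4975) = 3.6761 kg.
C = m/V = 3.6761/3607.6 = 0.0010190 kg/gal.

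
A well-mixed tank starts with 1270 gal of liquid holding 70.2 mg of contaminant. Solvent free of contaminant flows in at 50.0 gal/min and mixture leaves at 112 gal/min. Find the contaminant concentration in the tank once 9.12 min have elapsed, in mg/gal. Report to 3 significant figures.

Total volume: dV/dt = Q_in − Q_out = -62.000 gal/min, so V(t) = 1270 − 62.000 t and V(9.12) = 704.56 gal.
Species balance (pure solvent in): dm/dt = −Q_out · m/V(t).
Separate: dm/m = −Q_out dt/V(t) ⇒ ln(m/m₀) = −(Q_out/(Q_in−Q_out)) ln(V/V₀).
m = m₀ (V₀/V)^(Q_out/(Q_in−Q_out)) = 70.2 × (1270/704.56)^(-1.8065) = 24.215 mg.
C = m/V = 24.215/704.56 = 0.034370 mg/gal.

0.0344 mg/gal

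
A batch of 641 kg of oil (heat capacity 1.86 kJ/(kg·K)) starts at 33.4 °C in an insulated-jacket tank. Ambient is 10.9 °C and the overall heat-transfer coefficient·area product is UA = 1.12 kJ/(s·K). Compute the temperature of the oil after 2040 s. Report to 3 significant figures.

Lumped-capacitance energy balance: M c_p dT/dt = UA(T_amb − T).
dT/dt = (T_ss − T)/τ with T_ss = T_amb = 10.900 °C, τ = M c_p/UA = 641·1.86/1.12 = 1064.5 s.
Integrating: T(t) = T_ss + (T₀ − T_ss) e^(−t/τ).
T(2040) = 10.900 + (22.500)·0.14714 = 14.211 °C.

14.2 °C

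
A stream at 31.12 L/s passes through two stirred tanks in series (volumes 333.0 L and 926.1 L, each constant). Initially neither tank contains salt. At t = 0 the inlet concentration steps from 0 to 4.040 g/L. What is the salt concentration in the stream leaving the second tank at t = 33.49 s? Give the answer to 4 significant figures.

Each tank obeys Vᵢ dCᵢ/dt = Q(Cᵢ₋₁ − Cᵢ), so τᵢ = Vᵢ/Q.
τ₁ = 333.0/31.12 = 10.7005 s; τ₂ = 926.1/31.12 = 29.7590 s.
Tank 1: C₁ = C_in(1 − e^(−t/τ₁)). Tank 2 (τ₁ ≠ τ₂): C₂ = C_in[1 − (τ₁ e^(−t/τ₁) − τ₂ e^(−t/τ₂))/(τ₁ − τ₂)].
At t = 33.49: e^(−t/τ₁) = 0.0437285, e^(−t/τ₂) = 0.324531.
C₂ = 4.040·[1 − (10.7005·0.0437285 − 29.7590·0.324531)/(-19.0585)] = 4.040·0.517810 = 2.09195 g/L.

2.092 g/L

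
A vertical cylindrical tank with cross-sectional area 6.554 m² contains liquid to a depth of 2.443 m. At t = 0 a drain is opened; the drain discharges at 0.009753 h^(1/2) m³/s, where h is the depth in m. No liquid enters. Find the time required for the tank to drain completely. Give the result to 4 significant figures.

With no inflow, A dh/dt = −0.009753 √h.
Separate and integrate: 2(√h − √h₀) = −(0.009753/A) t.
Tank is empty when √h = 0: t_empty = 2A√h₀/0.009753.
t_empty = 2·6.554·√2.443/0.009753 = 13.1080·1.56301/0.009753 = 2100.68 s.

2101 s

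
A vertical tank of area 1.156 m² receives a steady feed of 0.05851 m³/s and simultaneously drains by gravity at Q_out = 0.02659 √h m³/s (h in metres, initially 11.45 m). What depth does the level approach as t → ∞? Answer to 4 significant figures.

Level balance: A dh/dt = 0.05851 − 0.02659 √h. Setting dh/dt = 0:
Q_in = 0.02659 √h_ss ⇒ √h_ss = 0.05851/0.02659 = 2.20045.
h_ss = 2.20045² = 4.84199 m. (Since h₀ = 11.45 m > h_ss, the level will fall toward this value.)

4.842 m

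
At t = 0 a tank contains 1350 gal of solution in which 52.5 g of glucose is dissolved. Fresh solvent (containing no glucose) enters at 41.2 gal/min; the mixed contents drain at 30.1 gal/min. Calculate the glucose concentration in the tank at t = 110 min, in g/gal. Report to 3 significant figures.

0.00356 g/gal

Total volume: dV/dt = Q_in − Q_out = 11.100 gal/min, so V(t) = 1350 + 11.100 t and V(110) = 2571.0 gal.
Species balance (pure solvent in): dm/dt = −Q_out · m/V(t).
Separate: dm/m = −Q_out dt/V(t) ⇒ ln(m/m₀) = −(Q_out/(Q_in−Q_out)) ln(V/V₀).
m = m₀ (V₀/V)^(Q_out/(Q_in−Q_out)) = 52.5 × (1350/2571.0)^(2.7117) = 9.1518 g.
C = m/V = 9.1518/2571.0 = 0.0035596 g/gal.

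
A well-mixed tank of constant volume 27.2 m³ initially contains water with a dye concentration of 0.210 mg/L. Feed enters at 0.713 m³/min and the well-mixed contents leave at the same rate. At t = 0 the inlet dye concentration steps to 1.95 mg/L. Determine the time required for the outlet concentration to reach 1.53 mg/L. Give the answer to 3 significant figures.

54.2 min

Species balance: V dC/dt = Q(C_in − C) ⇒ τ = V/Q = 38.149 min.
C(t) = C_in + (C₀ − C_in) e^(−t/τ). Set C = 1.53 and solve for t:
e^(−t/τ) = (C − C_in)/(C₀ − C_in) = (1.53 − 1.95)/(0.210 − 1.95) = 0.24138
t = −τ ln(…) = 38.149 × 1.4214 = 54.224 min.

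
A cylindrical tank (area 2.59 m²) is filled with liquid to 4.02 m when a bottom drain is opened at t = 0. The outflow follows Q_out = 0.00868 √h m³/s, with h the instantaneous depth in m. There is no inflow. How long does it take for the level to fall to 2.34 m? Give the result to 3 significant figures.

284 s

Mass balance (ρ constant): A dh/dt = −0.00868 √h.
This is separable: 2 d(√h)/dt = −0.00868/A, so √h = √h₀ − (0.00868/(2A)) t.
t = 2A(√h₀ − √h)/0.00868 = 2·2.59·(√4.02 − √2.34)/0.00868
  = 5.1800 × (2.0050 − 1.5297) / 0.00868 = 283.64 s.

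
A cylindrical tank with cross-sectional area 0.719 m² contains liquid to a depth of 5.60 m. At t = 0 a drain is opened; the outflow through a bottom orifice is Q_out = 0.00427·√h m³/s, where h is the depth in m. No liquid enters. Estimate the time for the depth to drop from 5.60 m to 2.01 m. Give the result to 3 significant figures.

319 s

With no inflow, A dh/dt = −0.00427 √h.
∫ h^(−1/2) dh = −(0.00427/A) ∫ dt, giving 2√h = 2√h₀ − (0.00427/A) t.
t = 2A(√h₀ − √h)/0.00427 = 2·0.719·(√5.60 − √2.01)/0.00427
  = 1.4380 × (2.3664 − 1.4177) / 0.00427 = 319.49 s.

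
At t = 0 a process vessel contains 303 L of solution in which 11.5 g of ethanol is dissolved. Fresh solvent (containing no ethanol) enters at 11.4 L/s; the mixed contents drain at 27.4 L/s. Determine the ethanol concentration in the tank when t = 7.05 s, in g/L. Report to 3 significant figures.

0.0272 g/L

Total volume: dV/dt = Q_in − Q_out = -16.000 L/s, so V(t) = 303 − 16.000 t and V(7.05) = 190.20 L.
No ethanol enters, so dm/dt = −Q_out · (m/V).
Separate: dm/m = −Q_out dt/V(t) ⇒ ln(m/m₀) = −(Q_out/(Q_in−Q_out)) ln(V/V₀).
m = m₀ (V₀/V)^(Q_out/(Q_in−Q_out)) = 11.5 × (303/190.20)^(-1.7125) = 5.1805 g.
C = m/V = 5.1805/190.20 = 0.027237 g/L.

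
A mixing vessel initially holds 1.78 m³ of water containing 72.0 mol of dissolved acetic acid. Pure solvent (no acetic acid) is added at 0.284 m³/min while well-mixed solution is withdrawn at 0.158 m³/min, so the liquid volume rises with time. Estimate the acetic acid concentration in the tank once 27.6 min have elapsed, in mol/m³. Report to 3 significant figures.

Total volume: dV/dt = Q_in − Q_out = 0.12600 m³/min, so V(t) = 1.78 + 0.12600 t and V(27.6) = 5.2576 m³.
No acetic acid enters, so dm/dt = −Q_out · (m/V).
Separate: dm/m = −Q_out dt/V(t) ⇒ ln(m/m₀) = −(Q_out/(Q_in−Q_out)) ln(V/V₀).
m = m₀ (V₀/V)^(Q_out/(Q_in−Q_out)) = 72.0 × (1.78/5.2576)^(1.2540) = 18.514 mol.
C = m/V = 18.514/5.2576 = 3.5214 mol/m³.

3.52 mol/m³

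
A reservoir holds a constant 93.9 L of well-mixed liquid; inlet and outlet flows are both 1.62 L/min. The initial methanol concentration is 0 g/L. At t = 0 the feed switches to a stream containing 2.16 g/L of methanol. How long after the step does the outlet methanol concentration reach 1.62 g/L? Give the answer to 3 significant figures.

Species balance: V dC/dt = Q(C_in − C) ⇒ τ = V/Q = 57.963 min.
C(t) = C_in + (C₀ − C_in) e^(−t/τ). Set C = 1.62 and solve for t:
e^(−t/τ) = (C − C_in)/(C₀ − C_in) = (1.62 − 2.16)/(0 − 2.16) = 0.25000
t = −τ ln(…) = 57.963 × 1.3863 = 80.354 min.

80.4 min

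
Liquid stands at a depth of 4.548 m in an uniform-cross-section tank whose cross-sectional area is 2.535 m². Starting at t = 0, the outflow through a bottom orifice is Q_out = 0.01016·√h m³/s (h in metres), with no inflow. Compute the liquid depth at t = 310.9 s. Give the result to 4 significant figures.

With no inflow, A dh/dt = −0.01016 √h.
This is separable: 2 d(√h)/dt = −0.01016/A, so √h = √h₀ − (0.01016/(2A)) t.
√h = √4.548 − 0.01016·310.9/(2·2.535) = 2.13260 − 0.623026 = 1.50958.
h = 1.50958² = 2.27882 m.

2.279 m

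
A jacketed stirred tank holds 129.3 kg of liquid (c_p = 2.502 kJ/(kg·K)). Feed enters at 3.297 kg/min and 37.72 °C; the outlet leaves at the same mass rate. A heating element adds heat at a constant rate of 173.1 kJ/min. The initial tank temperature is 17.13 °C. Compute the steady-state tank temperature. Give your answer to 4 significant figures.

M c_p dT/dt = ṁ c_p (T_in − T) + Q̇.
At steady state dT/dt = 0 ⇒ T_ss = T_in + Q̇/(ṁ c_p) = 37.72 + 173.1/(3.297·2.502) = 58.7041 °C.

58.70 °C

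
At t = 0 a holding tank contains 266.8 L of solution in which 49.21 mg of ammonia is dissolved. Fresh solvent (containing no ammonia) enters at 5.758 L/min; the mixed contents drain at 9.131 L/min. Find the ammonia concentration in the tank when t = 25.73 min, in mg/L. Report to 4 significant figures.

Total volume: dV/dt = Q_in − Q_out = -3.37300 L/min, so V(t) = 266.8 − 3.37300 t and V(25.73) = 180.013 L.
Solute balance: dm/dt = 0 − Q_out C = −Q_out m/V(t).
dm/m = −Q_out dt/(V₀ − 3.37300 t); integrating gives ln(m/m₀) = −(Q_out/(Q_in−Q_out)) ln(V/V₀).
m = m₀ (V₀/V)^(Q_out/(Q_in−Q_out)) = 49.21 × (266.8/180.013)^(-2.70709) = 16.9613 mg.
C = m/V = 16.9613/180.013 = 0.0942228 mg/L.

0.09422 mg/L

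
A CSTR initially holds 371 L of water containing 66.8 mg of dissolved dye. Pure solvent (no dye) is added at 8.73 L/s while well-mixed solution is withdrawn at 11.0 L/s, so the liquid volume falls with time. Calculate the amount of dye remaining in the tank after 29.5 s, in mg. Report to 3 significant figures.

25.5 mg

Total volume: dV/dt = Q_in − Q_out = -2.2700 L/s, so V(t) = 371 − 2.2700 t and V(29.5) = 304.04 L.
Solute balance: dm/dt = 0 − Q_out C = −Q_out m/V(t).
Separate: dm/m = −Q_out dt/V(t) ⇒ ln(m/m₀) = −(Q_out/(Q_in−Q_out)) ln(V/V₀).
m = m₀ (V₀/V)^(Q_out/(Q_in−Q_out)) = 66.8 × (371/304.04)^(-4.8458) = 25.460 mg.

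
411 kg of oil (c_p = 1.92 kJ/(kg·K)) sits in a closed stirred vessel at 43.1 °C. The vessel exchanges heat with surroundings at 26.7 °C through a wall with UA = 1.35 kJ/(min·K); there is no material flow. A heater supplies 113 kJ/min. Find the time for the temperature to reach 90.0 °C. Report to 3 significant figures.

698 min

Lumped-capacitance energy balance: M c_p dT/dt = UA(T_amb − T) + Q̇.
τ = M c_p/UA = 584.53 min; T_ss = T_amb + Q̇/UA = 26.7 + 113/1.35 = 110.40 °C.
T(t) = T_ss + (T₀ − T_ss)e^(−t/τ); set T = 90.0:
t = −τ ln[(T − T_ss)/(T₀ − T_ss)] = −584.53 · ln(0.30316) = 697.64 min.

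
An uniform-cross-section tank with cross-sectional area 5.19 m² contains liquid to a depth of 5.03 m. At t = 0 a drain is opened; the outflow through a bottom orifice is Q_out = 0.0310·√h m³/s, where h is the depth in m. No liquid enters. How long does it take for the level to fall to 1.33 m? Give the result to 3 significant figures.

A dh/dt = −Q_out = −0.0310 √h.
Separate and integrate: 2(√h − √h₀) = −(0.0310/A) t.
t = 2A(√h₀ − √h)/0.0310 = 2·5.19·(√5.03 − √1.33)/0.0310
  = 10.380 × (2.2428 − 1.1533) / 0.0310 = 364.81 s.

365 s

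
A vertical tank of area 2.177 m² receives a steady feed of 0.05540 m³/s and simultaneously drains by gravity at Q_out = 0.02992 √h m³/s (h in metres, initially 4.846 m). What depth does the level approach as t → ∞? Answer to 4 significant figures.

3.428 m

Level balance: A dh/dt = 0.05540 − 0.02992 √h. Setting dh/dt = 0:
Q_in = 0.02992 √h_ss ⇒ √h_ss = 0.05540/0.02992 = 1.85160.
h_ss = 1.85160² = 3.42844 m. (Since h₀ = 4.846 m > h_ss, the level will fall toward this value.)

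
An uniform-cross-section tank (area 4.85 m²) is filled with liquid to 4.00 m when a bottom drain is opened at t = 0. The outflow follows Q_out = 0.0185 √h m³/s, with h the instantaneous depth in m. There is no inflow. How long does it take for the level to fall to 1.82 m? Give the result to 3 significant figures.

341 s

With no inflow, A dh/dt = −0.0185 √h.
Separate and integrate: 2(√h − √h₀) = −(0.0185/A) t.
t = 2A(√h₀ − √h)/0.0185 = 2·4.85·(√4.00 − √1.82)/0.0185
  = 9.7000 × (2.0000 − 1.3491) / 0.0185 = 341.30 s.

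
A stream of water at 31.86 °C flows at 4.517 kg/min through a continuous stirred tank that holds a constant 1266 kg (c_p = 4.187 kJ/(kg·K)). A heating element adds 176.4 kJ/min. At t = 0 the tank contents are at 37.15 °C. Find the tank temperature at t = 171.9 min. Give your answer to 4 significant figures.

M c_p dT/dt = ṁ c_p (T_in − T) + Q̇.
Rearrange: dT/dt = (T_ss − T)/τ with τ = M/ṁ = 280.275 min and T_ss = T_in + Q̇/(ṁ c_p) = 41.1871 °C.
This is linear first-order; T(t) = T_ss + (T₀ − T_ss) e^(−t/τ).
T(171.9) = 41.1871 + (-4.03708)·e^(−171.9/280.275) = 41.1871 + (-4.03708)·0.541546 = 39.0008 °C.

39.00 °C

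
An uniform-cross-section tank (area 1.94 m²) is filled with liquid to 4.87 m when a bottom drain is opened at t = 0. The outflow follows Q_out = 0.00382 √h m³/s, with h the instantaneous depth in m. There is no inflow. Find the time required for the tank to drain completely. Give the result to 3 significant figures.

With no inflow, A dh/dt = −0.00382 √h.
This is separable: 2 d(√h)/dt = −0.00382/A, so √h = √h₀ − (0.00382/(2A)) t.
Set h = 0: 2√h₀ = (0.00382/A) t_empty ⇒ t_empty = 2A√h₀/0.00382.
t_empty = 2·1.94·√4.87/0.00382 = 3.8800·2.2068/0.00382 = 2241.5 s.

2240 s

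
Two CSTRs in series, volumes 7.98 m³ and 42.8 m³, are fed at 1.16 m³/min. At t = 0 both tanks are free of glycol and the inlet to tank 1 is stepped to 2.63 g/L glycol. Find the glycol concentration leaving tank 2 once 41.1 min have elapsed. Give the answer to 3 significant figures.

Species balance on tank i: dCᵢ/dt = (Cᵢ₋₁ − Cᵢ)/τᵢ with τᵢ = Vᵢ/Q.
τ₁ = 7.98/1.16 = 6.8793 min; τ₂ = 42.8/1.16 = 36.897 min.
Tank 1: C₁ = C_in(1 − e^(−t/τ₁)). Tank 2 (τ₁ ≠ τ₂): C₂ = C_in[1 − (τ₁ e^(−t/τ₁) − τ₂ e^(−t/τ₂))/(τ₁ − τ₂)].
At t = 41.1: e^(−t/τ₁) = 0.0025429, e^(−t/τ₂) = 0.32827.
C₂ = 2.63·[1 − (6.8793·0.0025429 − 36.897·0.32827)/(-30.017)] = 2.63·0.59708 = 1.5703 g/L.

1.57 g/L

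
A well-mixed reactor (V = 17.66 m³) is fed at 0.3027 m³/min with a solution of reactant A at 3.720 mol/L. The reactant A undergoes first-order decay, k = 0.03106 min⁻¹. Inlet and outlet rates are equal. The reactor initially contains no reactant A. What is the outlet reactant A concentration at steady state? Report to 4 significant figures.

V dC/dt = Q(C_in − C) − k V C.
Steady state (dC/dt = 0): C_ss = Q C_in/(Q + kV) = C_in/(1 + kV/Q).
C_ss = 0.3027·3.720/(0.3027 + 0.03106·17.66) = 1.12604/0.851220 = 1.32286 mol/L.

1.323 mol/L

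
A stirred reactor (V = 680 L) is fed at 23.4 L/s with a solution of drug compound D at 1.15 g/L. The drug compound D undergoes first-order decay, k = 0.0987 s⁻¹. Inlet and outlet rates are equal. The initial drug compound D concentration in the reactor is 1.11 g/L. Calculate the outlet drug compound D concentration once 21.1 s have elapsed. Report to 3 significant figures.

0.346 g/L

Accumulation = in − out − consumed: V dC/dt = Q C_in − Q C − k V C.
This is linear with rate a = Q/V + k = 0.13311 s⁻¹.
C_ss = Q C_in/(Q + kV) = 0.29730 g/L; C(t) = C_ss + (C₀ − C_ss) e^(−a t).
C(21.1) = 0.29730 + (0.81270)·e^(−0.13311·21.1) = 0.29730 + (0.81270)·0.060286 = 0.34629 g/L.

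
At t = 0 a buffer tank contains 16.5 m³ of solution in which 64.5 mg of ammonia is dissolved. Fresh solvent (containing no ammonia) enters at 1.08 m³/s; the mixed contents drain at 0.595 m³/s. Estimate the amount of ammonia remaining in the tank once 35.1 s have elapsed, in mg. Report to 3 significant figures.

Let m(t) be the amount of ammonia. Volume: V(t) = V₀ + (Q_in − Q_out) t = 16.5 + 0.48500 t; V(35.1) = 33.524 m³.
No ammonia enters, so dm/dt = −Q_out · (m/V).
dm/m = −Q_out dt/(V₀ + 0.48500 t); integrating gives ln(m/m₀) = −(Q_out/(Q_in−Q_out)) ln(V/V₀).
m = m₀ (V₀/V)^(Q_out/(Q_in−Q_out)) = 64.5 × (16.5/33.524)^(1.2268) = 27.031 mg.

27.0 mg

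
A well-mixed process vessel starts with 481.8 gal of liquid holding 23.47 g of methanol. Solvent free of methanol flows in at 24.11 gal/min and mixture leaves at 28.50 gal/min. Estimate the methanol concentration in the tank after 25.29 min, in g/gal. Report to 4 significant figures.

0.01156 g/gal

Total volume: dV/dt = Q_in − Q_out = -4.39000 gal/min, so V(t) = 481.8 − 4.39000 t and V(25.29) = 370.777 gal.
Species balance (pure solvent in): dm/dt = −Q_out · m/V(t).
Separate: dm/m = −Q_out dt/V(t) ⇒ ln(m/m₀) = −(Q_out/(Q_in−Q_out)) ln(V/V₀).
m = m₀ (V₀/V)^(Q_out/(Q_in−Q_out)) = 23.47 × (481.8/370.777)^(-6.49203) = 4.28566 g.
C = m/V = 4.28566/370.777 = 0.0115586 g/gal.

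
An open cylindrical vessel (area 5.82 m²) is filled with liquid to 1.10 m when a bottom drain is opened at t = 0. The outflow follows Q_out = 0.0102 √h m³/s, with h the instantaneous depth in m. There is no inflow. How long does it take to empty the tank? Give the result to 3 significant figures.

1200 s

With no inflow, A dh/dt = −0.0102 √h.
∫ h^(−1/2) dh = −(0.0102/A) ∫ dt, giving 2√h = 2√h₀ − (0.0102/A) t.
Tank is empty when √h = 0: t_empty = 2A√h₀/0.0102.
t_empty = 2·5.82·√1.10/0.0102 = 11.640·1.0488/0.0102 = 1196.9 s.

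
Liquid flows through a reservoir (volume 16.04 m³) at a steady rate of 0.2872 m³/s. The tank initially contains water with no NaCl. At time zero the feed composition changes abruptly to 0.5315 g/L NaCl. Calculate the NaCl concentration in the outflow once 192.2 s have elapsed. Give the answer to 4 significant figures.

Accumulation = in − out for the solute gives V dC/dt = Q(C_in − C).
Rewrite as dC/dt + C/τ = C_in/τ, τ = V/Q = 55.8496 s.
Solution: C(t) = C_in + (C₀ − C_in) e^(−t/τ).
C(192.2) = 0.5315 + (0 − 0.5315)·e^(−192.2/55.8496) = 0.5315 + (-0.531500)·0.0320203 = 0.514481 g/L.

0.5145 g/L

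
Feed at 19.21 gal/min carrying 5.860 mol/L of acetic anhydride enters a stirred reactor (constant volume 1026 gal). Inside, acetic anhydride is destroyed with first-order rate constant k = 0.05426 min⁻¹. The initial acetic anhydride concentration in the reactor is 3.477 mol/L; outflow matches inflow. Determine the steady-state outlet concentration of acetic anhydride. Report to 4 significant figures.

Accumulation = in − out − consumed: V dC/dt = Q C_in − Q C − k V C.
At steady state: 0 = Q C_in − (Q + kV) C_ss, so C_ss = Q C_in/(Q + kV).
C_ss = 19.21·5.860/(19.21 + 0.05426·1026) = 112.571/74.8808 = 1.50333 mol/L.

1.503 mol/L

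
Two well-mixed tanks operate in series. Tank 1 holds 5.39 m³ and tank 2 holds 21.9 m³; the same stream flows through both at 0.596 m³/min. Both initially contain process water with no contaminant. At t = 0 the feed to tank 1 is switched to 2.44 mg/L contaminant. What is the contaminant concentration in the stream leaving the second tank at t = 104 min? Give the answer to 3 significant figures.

2.25 mg/L

Time constants: τᵢ = Vᵢ/Q for each well-mixed tank.
τ₁ = 5.39/0.596 = 9.0436 min; τ₂ = 21.9/0.596 = 36.745 min.
Tank 1: C₁ = C_in(1 − e^(−t/τ₁)). Tank 2 (τ₁ ≠ τ₂): C₂ = C_in[1 − (τ₁ e^(−t/τ₁) − τ₂ e^(−t/τ₂))/(τ₁ − τ₂)].
At t = 104: e^(−t/τ₁) = 1.0132e-05, e^(−t/τ₂) = 0.058994.
C₂ = 2.44·[1 − (9.0436·1.0132e-05 − 36.745·0.058994)/(-27.701)] = 2.44·0.92175 = 2.2491 mg/L.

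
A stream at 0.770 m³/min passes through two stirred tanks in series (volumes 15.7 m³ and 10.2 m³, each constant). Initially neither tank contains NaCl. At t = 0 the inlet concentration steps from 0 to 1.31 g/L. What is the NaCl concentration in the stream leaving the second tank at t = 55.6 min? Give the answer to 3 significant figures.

1.10 g/L

Each tank obeys Vᵢ dCᵢ/dt = Q(Cᵢ₋₁ − Cᵢ), so τᵢ = Vᵢ/Q.
τ₁ = 15.7/0.770 = 20.390 min; τ₂ = 10.2/0.770 = 13.247 min.
Solving the cascade with C₁(0)=C₂(0)=0 gives C₂(t) = C_in[1 − (τ₁ e^(−t/τ₁) − τ₂ e^(−t/τ₂))/(τ₁ − τ₂)].
At t = 55.6: e^(−t/τ₁) = 0.065423, e^(−t/τ₂) = 0.015037.
C₂ = 1.31·[1 − (20.390·0.065423 − 13.247·0.015037)/(7.1429)] = 1.31·0.84113 = 1.1019 g/L.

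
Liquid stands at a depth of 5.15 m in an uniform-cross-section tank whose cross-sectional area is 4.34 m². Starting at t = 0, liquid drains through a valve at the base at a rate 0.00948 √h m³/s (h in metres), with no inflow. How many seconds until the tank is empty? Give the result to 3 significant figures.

Unsteady balance on liquid volume: A dh/dt = −0.00948 √h.
This is separable: 2 d(√h)/dt = −0.00948/A, so √h = √h₀ − (0.00948/(2A)) t.
Set h = 0: 2√h₀ = (0.00948/A) t_empty ⇒ t_empty = 2A√h₀/0.00948.
t_empty = 2·4.34·√5.15/0.00948 = 8.6800·2.2694/0.00948 = 2077.9 s.

2080 s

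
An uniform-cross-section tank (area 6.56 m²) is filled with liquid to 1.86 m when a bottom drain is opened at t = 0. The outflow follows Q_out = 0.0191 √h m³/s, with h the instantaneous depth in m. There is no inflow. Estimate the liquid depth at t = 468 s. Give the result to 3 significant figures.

0.466 m

With no inflow, A dh/dt = −0.0191 √h.
Separate and integrate: 2(√h − √h₀) = −(0.0191/A) t.
√h = √1.86 − 0.0191·468/(2·6.56) = 1.3638 − 0.68131 = 0.68251.
h = 0.68251² = 0.46582 m.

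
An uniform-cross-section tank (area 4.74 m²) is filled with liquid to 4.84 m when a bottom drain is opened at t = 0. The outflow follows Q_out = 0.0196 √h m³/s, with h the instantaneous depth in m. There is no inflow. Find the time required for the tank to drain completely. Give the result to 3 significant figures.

1060 s

A dh/dt = −Q_out = −0.0196 √h.
This is separable: 2 d(√h)/dt = −0.0196/A, so √h = √h₀ − (0.0196/(2A)) t.
Tank is empty when √h = 0: t_empty = 2A√h₀/0.0196.
t_empty = 2·4.74·√4.84/0.0196 = 9.4800·2.2000/0.0196 = 1064.1 s.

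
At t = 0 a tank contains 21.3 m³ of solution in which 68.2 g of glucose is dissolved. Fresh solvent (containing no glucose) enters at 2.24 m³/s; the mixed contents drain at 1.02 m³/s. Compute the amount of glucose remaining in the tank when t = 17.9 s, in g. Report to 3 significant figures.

37.8 g

Let m(t) be the amount of glucose. Volume: V(t) = V₀ + (Q_in − Q_out) t = 21.3 + 1.2200 t; V(17.9) = 43.138 m³.
Species balance (pure solvent in): dm/dt = −Q_out · m/V(t).
Separate: dm/m = −Q_out dt/V(t) ⇒ ln(m/m₀) = −(Q_out/(Q_in−Q_out)) ln(V/V₀).
m = m₀ (V₀/V)^(Q_out/(Q_in−Q_out)) = 68.2 × (21.3/43.138)^(0.83607) = 37.805 g.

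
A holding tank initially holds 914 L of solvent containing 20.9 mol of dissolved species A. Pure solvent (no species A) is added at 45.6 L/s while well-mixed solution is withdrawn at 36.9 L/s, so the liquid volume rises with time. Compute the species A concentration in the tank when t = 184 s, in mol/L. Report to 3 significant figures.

Total volume: dV/dt = Q_in − Q_out = 8.7000 L/s, so V(t) = 914 + 8.7000 t and V(184) = 2514.8 L.
No species A enters, so dm/dt = −Q_out · (m/V).
Separate: dm/m = −Q_out dt/V(t) ⇒ ln(m/m₀) = −(Q_out/(Q_in−Q_out)) ln(V/V₀).
m = m₀ (V₀/V)^(Q_out/(Q_in−Q_out)) = 20.9 × (914/2514.8)^(4.2414) = 0.28564 mol.
C = m/V = 0.28564/2514.8 = 0.00011358 mol/L.

0.000114 mol/L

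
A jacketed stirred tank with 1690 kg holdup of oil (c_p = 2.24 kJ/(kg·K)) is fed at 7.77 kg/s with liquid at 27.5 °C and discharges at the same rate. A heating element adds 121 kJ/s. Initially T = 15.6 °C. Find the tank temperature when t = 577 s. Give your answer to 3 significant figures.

M c_p dT/dt = ṁ c_p (T_in − T) + Q̇.
Rearrange: dT/dt = (T_ss − T)/τ with τ = M/ṁ = 217.50 s and T_ss = T_in + Q̇/(ṁ c_p) = 34.452 °C.
T approaches T_ss exponentially: T(t) = T_ss + (T₀ − T_ss) e^(−t/τ).
T(577) = 34.452 + (-18.852)·e^(−577/217.50) = 34.452 + (-18.852)·0.070451 = 33.124 °C.

33.1 °C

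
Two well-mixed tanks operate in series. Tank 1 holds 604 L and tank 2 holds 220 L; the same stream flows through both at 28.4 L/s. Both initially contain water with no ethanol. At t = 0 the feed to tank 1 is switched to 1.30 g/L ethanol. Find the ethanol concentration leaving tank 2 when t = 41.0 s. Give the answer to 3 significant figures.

Species balance on tank i: dCᵢ/dt = (Cᵢ₋₁ − Cᵢ)/τᵢ with τᵢ = Vᵢ/Q.
τ₁ = 604/28.4 = 21.268 s; τ₂ = 220/28.4 = 7.7465 s.
Tank 1: C₁ = C_in(1 − e^(−t/τ₁)). Tank 2 (τ₁ ≠ τ₂): C₂ = C_in[1 − (τ₁ e^(−t/τ₁) − τ₂ e^(−t/τ₂))/(τ₁ − τ₂)].
At t = 41.0: e^(−t/τ₁) = 0.14547, e^(−t/τ₂) = 0.0050280.
C₂ = 1.30·[1 − (21.268·0.14547 − 7.7465·0.0050280)/(13.521)] = 1.30·0.77408 = 1.0063 g/L.

1.01 g/L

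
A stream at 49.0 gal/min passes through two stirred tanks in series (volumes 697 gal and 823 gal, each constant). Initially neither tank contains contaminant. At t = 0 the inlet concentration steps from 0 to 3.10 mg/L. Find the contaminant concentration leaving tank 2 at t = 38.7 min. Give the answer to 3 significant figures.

Each tank obeys Vᵢ dCᵢ/dt = Q(Cᵢ₋₁ − Cᵢ), so τᵢ = Vᵢ/Q.
τ₁ = 697/49.0 = 14.224 min; τ₂ = 823/49.0 = 16.796 min.
Tank 1: C₁ = C_in(1 − e^(−t/τ₁)). Tank 2 (τ₁ ≠ τ₂): C₂ = C_in[1 − (τ₁ e^(−t/τ₁) − τ₂ e^(−t/τ₂))/(τ₁ − τ₂)].
At t = 38.7: e^(−t/τ₁) = 0.065831, e^(−t/τ₂) = 0.099846.
C₂ = 3.10·[1 − (14.224·0.065831 − 16.796·0.099846)/(-2.5714)] = 3.10·0.71200 = 2.2072 mg/L.

2.21 mg/L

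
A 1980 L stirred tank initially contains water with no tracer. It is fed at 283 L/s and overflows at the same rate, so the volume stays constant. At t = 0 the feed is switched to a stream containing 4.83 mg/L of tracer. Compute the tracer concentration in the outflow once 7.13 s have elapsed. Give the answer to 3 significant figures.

Mass balance on the solute (V constant): V dC/dt = Q(C_in − C).
So dC/dt = (C_in − C)/τ with τ = V/Q = 1980/283 = 6.9965 s.
C approaches C_in exponentially: C(t) = C_in + (C₀ − C_in) e^(−t/τ).
C(7.13) = 4.83 + (0 − 4.83)·e^(−7.13/6.9965) = 4.83 + (-4.8300)·0.36092 = 3.0867 mg/L.

3.09 mg/L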